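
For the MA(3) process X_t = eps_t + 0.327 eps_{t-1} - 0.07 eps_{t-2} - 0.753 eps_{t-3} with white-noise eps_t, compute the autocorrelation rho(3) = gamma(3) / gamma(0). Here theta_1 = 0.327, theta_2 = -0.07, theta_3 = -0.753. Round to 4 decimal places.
\rho(3) = -0.4485

For an MA(q) process with theta_0 = 1, the autocovariance is
  gamma(k) = sigma^2 * sum_{i=0..q-k} theta_i * theta_{i+k},
and rho(k) = gamma(k) / gamma(0). Sigma^2 cancels.
  numerator   = (1)*(-0.753) = -0.753.
  denominator = (1)^2 + (0.327)^2 + (-0.07)^2 + (-0.753)^2 = 1.678838.
  rho(3) = -0.753 / 1.678838 = -0.4485.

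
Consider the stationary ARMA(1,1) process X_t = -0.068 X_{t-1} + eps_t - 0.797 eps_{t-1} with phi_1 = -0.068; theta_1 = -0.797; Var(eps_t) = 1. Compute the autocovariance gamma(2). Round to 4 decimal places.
\gamma(2) = 0.0623

Multiply the model equation by X_{t-k} and take expectations. With theta_0 = psi_0 = 1 and psi_j the MA(infinity) weights, this gives
  gamma(k) - sum_i phi_i gamma(k-i) = c_k,
  c_k = sigma^2 * sum_{j=k..q} theta_j psi_{j-k}   (c_k = 0 for k > q),
using gamma(-m) = gamma(m).
psi-weights needed (psi_j = theta_j + sum_i phi_i psi_{j-i}):
  psi_1 = theta_1 + phi_1 = -0.797 + (-0.068) = -0.865
Right-hand sides:
  c_0 = sigma^2 (1 + theta_1 psi_1) = 1 * (1 + (-0.797)(-0.865)) = 1 * 1.689405 = 1.689405
  c_1 = sigma^2 theta_1 = 1 * (-0.797) = -0.797
  c_2 = 0
Equations for k = 0 and k = 1 (AR order 1):
  gamma(0) = phi_1 gamma(1) + c_0
  gamma(1) = phi_1 gamma(0) + c_1
Substituting the second into the first: gamma(0) (1 - phi_1^2) = c_0 + phi_1 c_1, so
  gamma(0) = (c_0 + phi_1 c_1) / (1 - phi_1^2) = (1.689405 + (-0.068)(-0.797)) / (1 - (-0.068)^2) = 1.743601 / 0.995376 = 1.751701.
  gamma(1) = phi_1 gamma(0) + c_1 = (-0.068)(1.751701) + (-0.797) = -0.916116.
For k = 2 (> q): gamma(2) = phi_1 gamma(1) = (-0.068)(-0.916116) = 0.062296.
Therefore gamma(2) = 0.0623 (to 4 decimal places).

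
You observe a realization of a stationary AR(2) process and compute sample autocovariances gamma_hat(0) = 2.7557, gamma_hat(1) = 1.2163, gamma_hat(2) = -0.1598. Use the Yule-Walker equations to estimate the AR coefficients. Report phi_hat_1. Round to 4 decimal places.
\hat\phi_{1} = 0.5800

The Yule-Walker equations for an AR(p) process read, in matrix form,
  Gamma_p phi = r_p,   with   (Gamma_p)_{ij} = gamma(|i - j|),
                       (r_p)_i = gamma(i),   i,j = 1..p.
Substitute the sample gammas (Toeplitz matrix and right-hand side of size 2):
  Gamma_p = [[2.7557, 1.2163], [1.2163, 2.7557]]
  r_p     = [1.2163, -0.1598]
Written out:
  2.7557 phi_1 + 1.2163 phi_2 = 1.2163
  1.2163 phi_1 + 2.7557 phi_2 = -0.1598
Solve by Cramer's rule:
  det = gamma(0)^2 - gamma(1)^2 = (2.7557)^2 - (1.2163)^2 = 7.59388249 - 1.47938569 = 6.1144968
  phi_hat_1 = [gamma(1) gamma(0) - gamma(1) gamma(2)] / det = [(1.2163)(2.7557) - (1.2163)(-0.1598)] / 6.1144968 = 3.54612265 / 6.1144968 = 0.58
  phi_hat_2 = [gamma(0) gamma(2) - gamma(1)^2] / det = [(2.7557)(-0.1598) - (1.2163)^2] / 6.1144968 = -1.91974655 / 6.1144968 = -0.314
So phi_hat = [0.5800, -0.3140].
Therefore phi_hat_1 = 0.5800.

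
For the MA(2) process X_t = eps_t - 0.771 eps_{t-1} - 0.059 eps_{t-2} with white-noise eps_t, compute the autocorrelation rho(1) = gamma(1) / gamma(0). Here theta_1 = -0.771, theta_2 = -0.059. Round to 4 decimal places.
\rho(1) = -0.4540

For an MA(q) process with theta_0 = 1, the autocovariance is
  gamma(k) = sigma^2 * sum_{i=0..q-k} theta_i * theta_{i+k},
and rho(k) = gamma(k) / gamma(0). Sigma^2 cancels.
  numerator   = (1)*(-0.771) + (-0.771)*(-0.059) = -0.725511.
  denominator = (1)^2 + (-0.771)^2 + (-0.059)^2 = 1.597922.
  rho(1) = -0.725511 / 1.597922 = -0.4540.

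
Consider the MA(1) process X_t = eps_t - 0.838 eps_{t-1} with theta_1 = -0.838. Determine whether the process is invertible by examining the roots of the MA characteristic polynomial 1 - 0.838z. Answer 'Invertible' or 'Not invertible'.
\text{Invertible}

The MA(q) characteristic polynomial is P(z) = 1 - 0.838z.
Invertibility requires all roots to lie outside the unit circle, i.e. |z| > 1 for every root.
This is linear in z: 1 + (-0.838) z = 0  =>  z = -1/(-0.838) = 1.193317,  |z| = 1.193317.
Moduli of all roots: 1.1933.
All moduli strictly greater than 1? Yes.
Verdict: Invertible.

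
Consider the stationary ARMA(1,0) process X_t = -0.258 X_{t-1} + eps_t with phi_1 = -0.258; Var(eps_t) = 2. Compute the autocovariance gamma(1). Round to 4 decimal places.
\gamma(1) = -0.5528

Multiply the model equation by X_{t-k} and take expectations. With theta_0 = psi_0 = 1 and psi_j the MA(infinity) weights, this gives
  gamma(k) - sum_i phi_i gamma(k-i) = c_k,
  c_k = sigma^2 * sum_{j=k..q} theta_j psi_{j-k}   (c_k = 0 for k > q),
using gamma(-m) = gamma(m).
Pure AR (q = 0): c_0 = sigma^2 = 2, c_k = 0 for k >= 1.
Equations for k = 0 and k = 1 (AR order 1):
  gamma(0) = phi_1 gamma(1) + c_0
  gamma(1) = phi_1 gamma(0) + c_1
Substituting the second into the first: gamma(0) (1 - phi_1^2) = c_0 + phi_1 c_1, so
  gamma(0) = c_0 / (1 - phi_1^2) = 2 / (1 - (-0.258)^2) = 2 / 0.933436 = 2.142621.
  gamma(1) = phi_1 gamma(0) = (-0.258)(2.142621) = -0.552796.
Therefore gamma(1) = -0.5528 (to 4 decimal places).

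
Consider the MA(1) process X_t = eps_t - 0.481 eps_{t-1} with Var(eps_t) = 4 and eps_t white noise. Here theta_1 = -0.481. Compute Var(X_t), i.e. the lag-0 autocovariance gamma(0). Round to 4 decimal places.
\gamma(0) = 4.9254

For an MA(q) process X_t = eps_t + sum_i theta_i eps_{t-i} with
Var(eps_t) = sigma^2, the variance is
  gamma(0) = sigma^2 * (1 + sum_i theta_i^2).
  sum_i theta_i^2 = (-0.481)^2 = 0.231361.
  gamma(0) = 4 * (1 + 0.231361) = 4 * 1.231361 = 4.925444, which rounds to 4.9254.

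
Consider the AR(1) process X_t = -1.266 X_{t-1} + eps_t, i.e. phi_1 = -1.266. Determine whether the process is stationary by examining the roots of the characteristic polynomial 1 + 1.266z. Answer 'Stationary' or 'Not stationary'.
\text{Not stationary}

The AR(p) characteristic polynomial is P(z) = 1 + 1.266z.
Stationarity requires all roots to lie outside the unit circle, i.e. |z| > 1 for every root.
This is linear in z: 1 + (1.266) z = 0  =>  z = -1/(1.266) = -0.789889,  |z| = 0.789889.
Moduli of all roots: 0.7899.
All moduli strictly greater than 1? No.
Verdict: Not stationary.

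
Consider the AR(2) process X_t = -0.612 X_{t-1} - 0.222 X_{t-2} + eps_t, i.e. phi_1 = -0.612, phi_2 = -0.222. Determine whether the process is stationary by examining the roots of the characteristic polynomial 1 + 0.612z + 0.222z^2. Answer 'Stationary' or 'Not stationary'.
\text{Stationary}

The AR(p) characteristic polynomial is P(z) = 1 + 0.612z + 0.222z^2.
Stationarity requires all roots to lie outside the unit circle, i.e. |z| > 1 for every root.
Set 1 + (0.612) z + (0.222) z^2 = 0, i.e. a z^2 + b z + c = 0 with a = 0.222, b = 0.612, c = 1.
Discriminant D = b^2 - 4ac = (0.612)^2 - 4*(0.222)*1 = 0.374544 - (0.888) = -0.513456.
D < 0, so the roots are the complex-conjugate pair z = (-b +/- i sqrt(-D)) / (2a) = -1.3784 +/- 1.6139i.
For a conjugate pair |z|^2 = z * conj(z) = (product of roots) = c/a = 1/(0.222) = 4.504505, so |z| = sqrt(4.504505) = 2.1224 for both roots.
Moduli of all roots: 2.1224, 2.1224.
All moduli strictly greater than 1? Yes.
Verdict: Stationary.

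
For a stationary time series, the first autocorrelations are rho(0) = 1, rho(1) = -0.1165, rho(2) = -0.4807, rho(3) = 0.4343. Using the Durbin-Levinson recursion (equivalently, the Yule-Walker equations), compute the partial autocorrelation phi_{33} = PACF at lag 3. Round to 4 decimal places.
\phi_{33} = 0.3951

The PACF at lag k is phi_{kk}, the last component of the solution
to the Yule-Walker system G_k phi = r_k where
  (G_k)_{ij} = rho(|i - j|), (r_k)_i = rho(i), i,j = 1..k.
Equivalently, Durbin-Levinson gives phi_{kk} iteratively:
  phi_{11} = rho(1)
  phi_{kk} = [rho(k) - sum_{j=1..k-1} phi_{k-1,j} rho(k-j)]
            / [1 - sum_{j=1..k-1} phi_{k-1,j} rho(j)],
  phi_{k,j} = phi_{k-1,j} - phi_{kk} phi_{k-1,k-j},  j = 1..k-1.
Step k = 1:
  phi_11 = rho(1) = -0.1165.
Step k = 2:
  phi_22 = [rho(2) - phi_11 rho(1)] / [1 - phi_11 rho(1)] = [-0.4807 - (-0.1165)(-0.1165)] / [1 - (-0.1165)(-0.1165)]
         = -0.49427225 / 0.98642775 = -0.501073.
  Update: phi_21 = phi_11 - phi_22 phi_11 = -0.1165 - (-0.501073)(-0.1165) = -0.174875.
Step k = 3:
  phi_33 = [rho(3) - phi_21 rho(2) - phi_22 rho(1)] / [1 - phi_21 rho(1) - phi_22 rho(2)]
    numerator   = 0.4343 - (-0.174875)(-0.4807) - (-0.501073)(-0.1165) = 0.29186259
    denominator = 1 - (-0.174875)(-0.1165) - (-0.501073)(-0.4807) = 0.7387613
  phi_33 = 0.29186259 / 0.7387613 = 0.3951.
Therefore phi_{33} = 0.3951.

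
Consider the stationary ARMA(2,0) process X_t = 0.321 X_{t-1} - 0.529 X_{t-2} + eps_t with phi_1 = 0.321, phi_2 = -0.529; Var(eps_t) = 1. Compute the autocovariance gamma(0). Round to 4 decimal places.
\gamma(0) = 1.4526

Multiply the model equation by X_{t-k} and take expectations. With theta_0 = psi_0 = 1 and psi_j the MA(infinity) weights, this gives
  gamma(k) - sum_i phi_i gamma(k-i) = c_k,
  c_k = sigma^2 * sum_{j=k..q} theta_j psi_{j-k}   (c_k = 0 for k > q),
using gamma(-m) = gamma(m).
Pure AR (q = 0): c_0 = sigma^2 = 1, c_k = 0 for k >= 1.
Equations for k = 0, 1, 2 (AR order 2, c_2 = 0):
  (E0) gamma(0) = phi_1 gamma(1) + phi_2 gamma(2) + c_0
  (E1) gamma(1) = phi_1 gamma(0) + phi_2 gamma(1) + c_1
  (E2) gamma(2) = phi_1 gamma(1) + phi_2 gamma(0)
From (E1): gamma(1) = A gamma(0) + B with
  A = phi_1 / (1 - phi_2) = 0.321 / 1.529 = 0.209941,   B = c_1 / (1 - phi_2) = 0 / 1.529 = 0.
Insert (E2) into (E0): gamma(0) (1 - phi_2^2) = phi_1 (1 + phi_2) gamma(1) + c_0.
  phi_1 (1 + phi_2) = (0.321)(0.471) = 0.151191,   1 - phi_2^2 = 0.720159.
Replace gamma(1) by A gamma(0) + B and collect gamma(0):
  gamma(0) [0.720159 - (0.151191)(0.209941)] = c_0 = 1
  gamma(0) * 0.688418 = 1
  gamma(0) = 1 / 0.688418 = 1.452606.
Therefore gamma(0) = 1.4526 (to 4 decimal places).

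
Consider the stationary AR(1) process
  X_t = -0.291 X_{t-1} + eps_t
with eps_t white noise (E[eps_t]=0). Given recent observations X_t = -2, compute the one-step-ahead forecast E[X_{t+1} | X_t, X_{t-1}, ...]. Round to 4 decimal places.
E[X_{t+1} \mid \mathcal F_t] = 0.5820

For an AR(p) model X_t = c + sum_i phi_i X_{t-i} + eps_t, the
one-step-ahead conditional mean is
  E[X_{t+1} | X_t, ...] = c + sum_i phi_i X_{t+1-i}.
Substitute known values:
  E[X_{t+1} | ...] = (-0.291) * (-2)
                   = 0.5820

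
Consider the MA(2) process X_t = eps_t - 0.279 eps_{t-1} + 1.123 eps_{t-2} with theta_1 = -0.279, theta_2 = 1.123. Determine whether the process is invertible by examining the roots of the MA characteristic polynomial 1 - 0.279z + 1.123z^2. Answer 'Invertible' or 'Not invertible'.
\text{Not invertible}

The MA(q) characteristic polynomial is P(z) = 1 - 0.279z + 1.123z^2.
Invertibility requires all roots to lie outside the unit circle, i.e. |z| > 1 for every root.
Set 1 + (-0.279) z + (1.123) z^2 = 0, i.e. a z^2 + b z + c = 0 with a = 1.123, b = -0.279, c = 1.
Discriminant D = b^2 - 4ac = (-0.279)^2 - 4*(1.123)*1 = 0.077841 - (4.492) = -4.414159.
D < 0, so the roots are the complex-conjugate pair z = (-b +/- i sqrt(-D)) / (2a) = 0.1242 +/- 0.9354i.
For a conjugate pair |z|^2 = z * conj(z) = (product of roots) = c/a = 1/(1.123) = 0.890472, so |z| = sqrt(0.890472) = 0.9436 for both roots.
Moduli of all roots: 0.9436, 0.9436.
All moduli strictly greater than 1? No.
Verdict: Not invertible.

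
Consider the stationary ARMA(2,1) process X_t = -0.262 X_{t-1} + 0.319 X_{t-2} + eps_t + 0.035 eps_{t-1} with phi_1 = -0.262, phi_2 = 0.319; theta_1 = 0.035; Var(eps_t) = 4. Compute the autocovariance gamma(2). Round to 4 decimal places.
\gamma(2) = 2.0839

Multiply the model equation by X_{t-k} and take expectations. With theta_0 = psi_0 = 1 and psi_j the MA(infinity) weights, this gives
  gamma(k) - sum_i phi_i gamma(k-i) = c_k,
  c_k = sigma^2 * sum_{j=k..q} theta_j psi_{j-k}   (c_k = 0 for k > q),
using gamma(-m) = gamma(m).
psi-weights needed (psi_j = theta_j + sum_i phi_i psi_{j-i}):
  psi_1 = theta_1 + phi_1 = 0.035 + (-0.262) = -0.227
Right-hand sides:
  c_0 = sigma^2 (1 + theta_1 psi_1) = 4 * (1 + (0.035)(-0.227)) = 4 * 0.992055 = 3.96822
  c_1 = sigma^2 theta_1 = 4 * (0.035) = 0.14
  c_2 = 0
Equations for k = 0, 1, 2 (AR order 2, c_2 = 0):
  (E0) gamma(0) = phi_1 gamma(1) + phi_2 gamma(2) + c_0
  (E1) gamma(1) = phi_1 gamma(0) + phi_2 gamma(1) + c_1
  (E2) gamma(2) = phi_1 gamma(1) + phi_2 gamma(0)
From (E1): gamma(1) = A gamma(0) + B with
  A = phi_1 / (1 - phi_2) = -0.262 / 0.681 = -0.384728,   B = c_1 / (1 - phi_2) = 0.14 / 0.681 = 0.20558.
Insert (E2) into (E0): gamma(0) (1 - phi_2^2) = phi_1 (1 + phi_2) gamma(1) + c_0.
  phi_1 (1 + phi_2) = (-0.262)(1.319) = -0.345578,   1 - phi_2^2 = 0.898239.
Replace gamma(1) by A gamma(0) + B and collect gamma(0):
  gamma(0) [0.898239 - (-0.345578)(-0.384728)] = (-0.345578)(0.20558) + 3.96822
  gamma(0) * 0.765285 = 3.897176
  gamma(0) = 3.897176 / 0.765285 = 5.092448.
  gamma(1) = A gamma(0) + B = (-0.384728)(5.092448) + (0.20558) = -1.753629.
  gamma(2) = phi_1 gamma(1) + phi_2 gamma(0) = (-0.262)(-1.753629) + (0.319)(5.092448) = 2.083942.
Therefore gamma(2) = 2.0839 (to 4 decimal places).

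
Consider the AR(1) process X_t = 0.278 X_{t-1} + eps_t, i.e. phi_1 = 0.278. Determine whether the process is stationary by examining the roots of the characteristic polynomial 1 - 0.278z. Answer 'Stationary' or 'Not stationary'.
\text{Stationary}

The AR(p) characteristic polynomial is P(z) = 1 - 0.278z.
Stationarity requires all roots to lie outside the unit circle, i.e. |z| > 1 for every root.
This is linear in z: 1 + (-0.278) z = 0  =>  z = -1/(-0.278) = 3.597122,  |z| = 3.597122.
Moduli of all roots: 3.5971.
All moduli strictly greater than 1? Yes.
Verdict: Stationary.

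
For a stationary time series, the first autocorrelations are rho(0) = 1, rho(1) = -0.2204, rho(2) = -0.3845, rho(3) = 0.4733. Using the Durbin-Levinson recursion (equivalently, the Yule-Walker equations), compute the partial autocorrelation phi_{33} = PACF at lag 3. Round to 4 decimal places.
\phi_{33} = 0.3310

The PACF at lag k is phi_{kk}, the last component of the solution
to the Yule-Walker system G_k phi = r_k where
  (G_k)_{ij} = rho(|i - j|), (r_k)_i = rho(i), i,j = 1..k.
Equivalently, Durbin-Levinson gives phi_{kk} iteratively:
  phi_{11} = rho(1)
  phi_{kk} = [rho(k) - sum_{j=1..k-1} phi_{k-1,j} rho(k-j)]
            / [1 - sum_{j=1..k-1} phi_{k-1,j} rho(j)],
  phi_{k,j} = phi_{k-1,j} - phi_{kk} phi_{k-1,k-j},  j = 1..k-1.
Step k = 1:
  phi_11 = rho(1) = -0.2204.
Step k = 2:
  phi_22 = [rho(2) - phi_11 rho(1)] / [1 - phi_11 rho(1)] = [-0.3845 - (-0.2204)(-0.2204)] / [1 - (-0.2204)(-0.2204)]
         = -0.43307616 / 0.95142384 = -0.455187.
  Update: phi_21 = phi_11 - phi_22 phi_11 = -0.2204 - (-0.455187)(-0.2204) = -0.320723.
Step k = 3:
  phi_33 = [rho(3) - phi_21 rho(2) - phi_22 rho(1)] / [1 - phi_21 rho(1) - phi_22 rho(2)]
    numerator   = 0.4733 - (-0.320723)(-0.3845) - (-0.455187)(-0.2204) = 0.24965858
    denominator = 1 - (-0.320723)(-0.2204) - (-0.455187)(-0.3845) = 0.75429302
  phi_33 = 0.24965858 / 0.75429302 = 0.331.
Therefore phi_{33} = 0.3310.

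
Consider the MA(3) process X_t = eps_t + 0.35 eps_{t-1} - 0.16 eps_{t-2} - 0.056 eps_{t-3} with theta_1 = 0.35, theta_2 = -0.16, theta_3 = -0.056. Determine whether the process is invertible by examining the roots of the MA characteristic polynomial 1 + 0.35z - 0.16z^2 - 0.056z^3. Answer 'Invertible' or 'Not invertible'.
\text{Invertible}

The MA(q) characteristic polynomial is P(z) = 1 + 0.35z - 0.16z^2 - 0.056z^3.
Invertibility requires all roots to lie outside the unit circle, i.e. |z| > 1 for every root.
Degree 3: look for a simple real root z0 first, then factor out (1 - z/z0) and solve the remaining quadratic.
Testing z0 = -2.5: P(-2.5) = 1 + (0.35)(-2.5) + (-0.16)(-2.5)^2 + (-0.056)(-2.5)^3
  = 1 + (-0.875) + (-1) + (0.875) = 0.  So z_0 = -2.5 is a root, |z_0| = 2.5.
Divide out the factor (1 + 0.4 z) = (1 - z/z0) (since 1/z0 = -0.4):
  P(z) = (1 + 0.4 z)(1 + (-0.05) z + (-0.14) z^2)
  [check: z-coef -0.05 - (-0.4) = 0.35; z^2-coef -0.14 - (-0.4)(-0.05) = -0.16; z^3-coef -(-0.4)(-0.14) = -0.056.]
Remaining roots from the quadratic factor 1 + (-0.05) z + (-0.14) z^2:
  Set 1 + (-0.05) z + (-0.14) z^2 = 0, i.e. a z^2 + b z + c = 0 with a = -0.14, b = -0.05, c = 1.
  Discriminant D = b^2 - 4ac = (-0.05)^2 - 4*(-0.14)*1 = 0.0025 - (-0.56) = 0.5625.
  D >= 0, so the roots are real: z = (-b +/- sqrt(D)) / (2a) = (0.05 +/- 0.75) / (-0.28).
    z_1 = (0.05 + 0.75) / (-0.28) = -2.8571,   |z_1| = 2.8571.
    z_2 = (0.05 - 0.75) / (-0.28) = 2.5,   |z_2| = 2.5.
Moduli of all roots: 2.5000, 2.8571, 2.5000.
All moduli strictly greater than 1? Yes.
Verdict: Invertible.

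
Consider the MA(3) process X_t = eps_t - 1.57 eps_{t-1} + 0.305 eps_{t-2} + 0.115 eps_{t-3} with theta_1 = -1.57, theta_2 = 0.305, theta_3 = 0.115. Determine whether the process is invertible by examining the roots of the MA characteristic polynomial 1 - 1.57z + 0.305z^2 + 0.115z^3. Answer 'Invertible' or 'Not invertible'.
\text{Not invertible}

The MA(q) characteristic polynomial is P(z) = 1 - 1.57z + 0.305z^2 + 0.115z^3.
Invertibility requires all roots to lie outside the unit circle, i.e. |z| > 1 for every root.
Degree 3: look for a simple real root z0 first, then factor out (1 - z/z0) and solve the remaining quadratic.
Testing z0 = 2: P(2) = 1 + (-1.57)(2) + (0.305)(2)^2 + (0.115)(2)^3
  = 1 + (-3.14) + (1.22) + (0.92) = 0.  So z_0 = 2 is a root, |z_0| = 2.
Divide out the factor (1 - 0.5 z) = (1 - z/z0) (since 1/z0 = 0.5):
  P(z) = (1 - 0.5 z)(1 + (-1.07) z + (-0.23) z^2)
  [check: z-coef -1.07 - (0.5) = -1.57; z^2-coef -0.23 - (0.5)(-1.07) = 0.305; z^3-coef -(0.5)(-0.23) = 0.115.]
Remaining roots from the quadratic factor 1 + (-1.07) z + (-0.23) z^2:
  Set 1 + (-1.07) z + (-0.23) z^2 = 0, i.e. a z^2 + b z + c = 0 with a = -0.23, b = -1.07, c = 1.
  Discriminant D = b^2 - 4ac = (-1.07)^2 - 4*(-0.23)*1 = 1.1449 - (-0.92) = 2.0649.
  D >= 0, so the roots are real: z = (-b +/- sqrt(D)) / (2a) = (1.07 +/- 1.436976) / (-0.46).
    z_1 = (1.07 + 1.436976) / (-0.46) = -5.4499,   |z_1| = 5.4499.
    z_2 = (1.07 - 1.436976) / (-0.46) = 0.7978,   |z_2| = 0.7978.
Moduli of all roots: 2.0000, 5.4499, 0.7978.
All moduli strictly greater than 1? No.
Verdict: Not invertible.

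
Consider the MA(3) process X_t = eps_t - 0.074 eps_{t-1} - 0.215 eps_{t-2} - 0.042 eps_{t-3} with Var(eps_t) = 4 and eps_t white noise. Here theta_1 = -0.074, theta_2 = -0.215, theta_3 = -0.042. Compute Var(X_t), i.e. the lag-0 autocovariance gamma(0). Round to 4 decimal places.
\gamma(0) = 4.2139

For an MA(q) process X_t = eps_t + sum_i theta_i eps_{t-i} with
Var(eps_t) = sigma^2, the variance is
  gamma(0) = sigma^2 * (1 + sum_i theta_i^2).
  sum_i theta_i^2 = (-0.074)^2 + (-0.215)^2 + (-0.042)^2 = 0.005476 + 0.046225 + 0.001764 = 0.053465.
  gamma(0) = 4 * (1 + 0.053465) = 4 * 1.053465 = 4.21386, which rounds to 4.2139.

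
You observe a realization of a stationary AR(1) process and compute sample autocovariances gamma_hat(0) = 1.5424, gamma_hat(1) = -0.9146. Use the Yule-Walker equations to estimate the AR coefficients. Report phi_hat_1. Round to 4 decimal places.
\hat\phi_{1} = -0.5930

The Yule-Walker equations for an AR(p) process read, in matrix form,
  Gamma_p phi = r_p,   with   (Gamma_p)_{ij} = gamma(|i - j|),
                       (r_p)_i = gamma(i),   i,j = 1..p.
Substitute the sample gammas (Toeplitz matrix and right-hand side of size 1):
  Gamma_p = [[1.5424]]
  r_p     = [-0.9146]
With p = 1 this is the single equation gamma(0) phi_1 = gamma(1):
  phi_hat_1 = gamma(1) / gamma(0) = -0.9146 / 1.5424 = -0.5930.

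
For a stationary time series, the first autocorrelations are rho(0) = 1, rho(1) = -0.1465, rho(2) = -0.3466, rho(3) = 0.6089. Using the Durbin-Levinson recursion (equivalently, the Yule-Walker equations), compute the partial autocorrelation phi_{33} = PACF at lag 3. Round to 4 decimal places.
\phi_{33} = 0.5760

The PACF at lag k is phi_{kk}, the last component of the solution
to the Yule-Walker system G_k phi = r_k where
  (G_k)_{ij} = rho(|i - j|), (r_k)_i = rho(i), i,j = 1..k.
Equivalently, Durbin-Levinson gives phi_{kk} iteratively:
  phi_{11} = rho(1)
  phi_{kk} = [rho(k) - sum_{j=1..k-1} phi_{k-1,j} rho(k-j)]
            / [1 - sum_{j=1..k-1} phi_{k-1,j} rho(j)],
  phi_{k,j} = phi_{k-1,j} - phi_{kk} phi_{k-1,k-j},  j = 1..k-1.
Step k = 1:
  phi_11 = rho(1) = -0.1465.
Step k = 2:
  phi_22 = [rho(2) - phi_11 rho(1)] / [1 - phi_11 rho(1)] = [-0.3466 - (-0.1465)(-0.1465)] / [1 - (-0.1465)(-0.1465)]
         = -0.36806225 / 0.97853775 = -0.376135.
  Update: phi_21 = phi_11 - phi_22 phi_11 = -0.1465 - (-0.376135)(-0.1465) = -0.201604.
Step k = 3:
  phi_33 = [rho(3) - phi_21 rho(2) - phi_22 rho(1)] / [1 - phi_21 rho(1) - phi_22 rho(2)]
    numerator   = 0.6089 - (-0.201604)(-0.3466) - (-0.376135)(-0.1465) = 0.48392036
    denominator = 1 - (-0.201604)(-0.1465) - (-0.376135)(-0.3466) = 0.84009667
  phi_33 = 0.48392036 / 0.84009667 = 0.576.
Therefore phi_{33} = 0.5760.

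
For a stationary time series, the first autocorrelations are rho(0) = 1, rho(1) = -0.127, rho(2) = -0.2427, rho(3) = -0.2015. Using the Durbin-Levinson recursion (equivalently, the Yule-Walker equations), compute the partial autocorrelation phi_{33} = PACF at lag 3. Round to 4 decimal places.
\phi_{33} = -0.2990

The PACF at lag k is phi_{kk}, the last component of the solution
to the Yule-Walker system G_k phi = r_k where
  (G_k)_{ij} = rho(|i - j|), (r_k)_i = rho(i), i,j = 1..k.
Equivalently, Durbin-Levinson gives phi_{kk} iteratively:
  phi_{11} = rho(1)
  phi_{kk} = [rho(k) - sum_{j=1..k-1} phi_{k-1,j} rho(k-j)]
            / [1 - sum_{j=1..k-1} phi_{k-1,j} rho(j)],
  phi_{k,j} = phi_{k-1,j} - phi_{kk} phi_{k-1,k-j},  j = 1..k-1.
Step k = 1:
  phi_11 = rho(1) = -0.127.
Step k = 2:
  phi_22 = [rho(2) - phi_11 rho(1)] / [1 - phi_11 rho(1)] = [-0.2427 - (-0.127)(-0.127)] / [1 - (-0.127)(-0.127)]
         = -0.258829 / 0.983871 = -0.263072.
  Update: phi_21 = phi_11 - phi_22 phi_11 = -0.127 - (-0.263072)(-0.127) = -0.16041.
Step k = 3:
  phi_33 = [rho(3) - phi_21 rho(2) - phi_22 rho(1)] / [1 - phi_21 rho(1) - phi_22 rho(2)]
    numerator   = -0.2015 - (-0.16041)(-0.2427) - (-0.263072)(-0.127) = -0.2738417
    denominator = 1 - (-0.16041)(-0.127) - (-0.263072)(-0.2427) = 0.91578031
  phi_33 = -0.2738417 / 0.91578031 = -0.299.
Therefore phi_{33} = -0.2990.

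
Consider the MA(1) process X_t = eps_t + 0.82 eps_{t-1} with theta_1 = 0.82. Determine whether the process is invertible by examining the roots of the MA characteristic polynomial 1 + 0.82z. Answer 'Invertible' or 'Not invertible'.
\text{Invertible}

The MA(q) characteristic polynomial is P(z) = 1 + 0.82z.
Invertibility requires all roots to lie outside the unit circle, i.e. |z| > 1 for every root.
This is linear in z: 1 + (0.82) z = 0  =>  z = -1/(0.82) = -1.219512,  |z| = 1.219512.
Moduli of all roots: 1.2195.
All moduli strictly greater than 1? Yes.
Verdict: Invertible.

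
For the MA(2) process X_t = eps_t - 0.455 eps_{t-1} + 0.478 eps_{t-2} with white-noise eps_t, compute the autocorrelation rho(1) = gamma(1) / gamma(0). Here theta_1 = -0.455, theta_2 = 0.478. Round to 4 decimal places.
\rho(1) = -0.4685

For an MA(q) process with theta_0 = 1, the autocovariance is
  gamma(k) = sigma^2 * sum_{i=0..q-k} theta_i * theta_{i+k},
and rho(k) = gamma(k) / gamma(0). Sigma^2 cancels.
  numerator   = (1)*(-0.455) + (-0.455)*(0.478) = -0.67249.
  denominator = (1)^2 + (-0.455)^2 + (0.478)^2 = 1.435509.
  rho(1) = -0.67249 / 1.435509 = -0.4685.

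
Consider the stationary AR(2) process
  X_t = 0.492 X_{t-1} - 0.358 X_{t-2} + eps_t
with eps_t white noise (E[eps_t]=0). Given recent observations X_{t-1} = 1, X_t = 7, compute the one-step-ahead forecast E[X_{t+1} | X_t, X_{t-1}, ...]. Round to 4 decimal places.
E[X_{t+1} \mid \mathcal F_t] = 3.0860

For an AR(p) model X_t = c + sum_i phi_i X_{t-i} + eps_t, the
one-step-ahead conditional mean is
  E[X_{t+1} | X_t, ...] = c + sum_i phi_i X_{t+1-i}.
Substitute known values:
  E[X_{t+1} | ...] = (0.492) * (7) + (-0.358) * (1)
                   = 3.0860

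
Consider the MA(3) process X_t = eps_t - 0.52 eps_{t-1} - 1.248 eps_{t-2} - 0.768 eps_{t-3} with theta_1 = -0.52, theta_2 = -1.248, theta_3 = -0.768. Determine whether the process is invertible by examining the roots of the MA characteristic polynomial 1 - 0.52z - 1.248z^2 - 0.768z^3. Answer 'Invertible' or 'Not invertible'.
\text{Not invertible}

The MA(q) characteristic polynomial is P(z) = 1 - 0.52z - 1.248z^2 - 0.768z^3.
Invertibility requires all roots to lie outside the unit circle, i.e. |z| > 1 for every root.
Degree 3: look for a simple real root z0 first, then factor out (1 - z/z0) and solve the remaining quadratic.
Testing z0 = 0.625: P(0.625) = 1 + (-0.52)(0.625) + (-1.248)(0.625)^2 + (-0.768)(0.625)^3
  = 1 + (-0.325) + (-0.4875) + (-0.1875) = 0.  So z_0 = 0.625 is a root, |z_0| = 0.625.
Divide out the factor (1 - 1.6 z) = (1 - z/z0) (since 1/z0 = 1.6):
  P(z) = (1 - 1.6 z)(1 + (1.08) z + (0.48) z^2)
  [check: z-coef 1.08 - (1.6) = -0.52; z^2-coef 0.48 - (1.6)(1.08) = -1.248; z^3-coef -(1.6)(0.48) = -0.768.]
Remaining roots from the quadratic factor 1 + (1.08) z + (0.48) z^2:
  Set 1 + (1.08) z + (0.48) z^2 = 0, i.e. a z^2 + b z + c = 0 with a = 0.48, b = 1.08, c = 1.
  Discriminant D = b^2 - 4ac = (1.08)^2 - 4*(0.48)*1 = 1.1664 - (1.92) = -0.7536.
  D < 0, so the roots are the complex-conjugate pair z = (-b +/- i sqrt(-D)) / (2a) = -1.125 +/- 0.9043i.
  For a conjugate pair |z|^2 = z * conj(z) = (product of roots) = c/a = 1/(0.48) = 2.083333, so |z| = sqrt(2.083333) = 1.4434 for both roots.
Moduli of all roots: 0.6250, 1.4434, 1.4434.
All moduli strictly greater than 1? No.
Verdict: Not invertible.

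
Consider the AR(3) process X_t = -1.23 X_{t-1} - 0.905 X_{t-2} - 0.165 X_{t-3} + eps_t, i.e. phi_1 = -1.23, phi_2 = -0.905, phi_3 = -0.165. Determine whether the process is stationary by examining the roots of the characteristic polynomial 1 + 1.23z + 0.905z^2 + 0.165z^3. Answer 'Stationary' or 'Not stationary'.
\text{Stationary}

The AR(p) characteristic polynomial is P(z) = 1 + 1.23z + 0.905z^2 + 0.165z^3.
Stationarity requires all roots to lie outside the unit circle, i.e. |z| > 1 for every root.
Degree 3: look for a simple real root z0 first, then factor out (1 - z/z0) and solve the remaining quadratic.
Testing z0 = -4: P(-4) = 1 + (1.23)(-4) + (0.905)(-4)^2 + (0.165)(-4)^3
  = 1 + (-4.92) + (14.48) + (-10.56) = 0.  So z_0 = -4 is a root, |z_0| = 4.
Divide out the factor (1 + 0.25 z) = (1 - z/z0) (since 1/z0 = -0.25):
  P(z) = (1 + 0.25 z)(1 + (0.98) z + (0.66) z^2)
  [check: z-coef 0.98 - (-0.25) = 1.23; z^2-coef 0.66 - (-0.25)(0.98) = 0.905; z^3-coef -(-0.25)(0.66) = 0.165.]
Remaining roots from the quadratic factor 1 + (0.98) z + (0.66) z^2:
  Set 1 + (0.98) z + (0.66) z^2 = 0, i.e. a z^2 + b z + c = 0 with a = 0.66, b = 0.98, c = 1.
  Discriminant D = b^2 - 4ac = (0.98)^2 - 4*(0.66)*1 = 0.9604 - (2.64) = -1.6796.
  D < 0, so the roots are the complex-conjugate pair z = (-b +/- i sqrt(-D)) / (2a) = -0.7424 +/- 0.9818i.
  For a conjugate pair |z|^2 = z * conj(z) = (product of roots) = c/a = 1/(0.66) = 1.515152, so |z| = sqrt(1.515152) = 1.2309 for both roots.
Moduli of all roots: 4.0000, 1.2309, 1.2309.
All moduli strictly greater than 1? Yes.
Verdict: Stationary.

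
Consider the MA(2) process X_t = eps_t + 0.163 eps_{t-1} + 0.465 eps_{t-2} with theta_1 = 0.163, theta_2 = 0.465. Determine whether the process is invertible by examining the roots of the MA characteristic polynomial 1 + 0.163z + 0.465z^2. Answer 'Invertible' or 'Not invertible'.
\text{Invertible}

The MA(q) characteristic polynomial is P(z) = 1 + 0.163z + 0.465z^2.
Invertibility requires all roots to lie outside the unit circle, i.e. |z| > 1 for every root.
Set 1 + (0.163) z + (0.465) z^2 = 0, i.e. a z^2 + b z + c = 0 with a = 0.465, b = 0.163, c = 1.
Discriminant D = b^2 - 4ac = (0.163)^2 - 4*(0.465)*1 = 0.026569 - (1.86) = -1.833431.
D < 0, so the roots are the complex-conjugate pair z = (-b +/- i sqrt(-D)) / (2a) = -0.1753 +/- 1.456i.
For a conjugate pair |z|^2 = z * conj(z) = (product of roots) = c/a = 1/(0.465) = 2.150538, so |z| = sqrt(2.150538) = 1.4665 for both roots.
Moduli of all roots: 1.4665, 1.4665.
All moduli strictly greater than 1? Yes.
Verdict: Invertible.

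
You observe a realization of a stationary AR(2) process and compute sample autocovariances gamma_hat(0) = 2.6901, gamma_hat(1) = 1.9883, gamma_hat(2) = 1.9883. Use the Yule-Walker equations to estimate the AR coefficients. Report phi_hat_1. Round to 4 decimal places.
\hat\phi_{1} = 0.4250

The Yule-Walker equations for an AR(p) process read, in matrix form,
  Gamma_p phi = r_p,   with   (Gamma_p)_{ij} = gamma(|i - j|),
                       (r_p)_i = gamma(i),   i,j = 1..p.
Substitute the sample gammas (Toeplitz matrix and right-hand side of size 2):
  Gamma_p = [[2.6901, 1.9883], [1.9883, 2.6901]]
  r_p     = [1.9883, 1.9883]
Written out:
  2.6901 phi_1 + 1.9883 phi_2 = 1.9883
  1.9883 phi_1 + 2.6901 phi_2 = 1.9883
Solve by Cramer's rule:
  det = gamma(0)^2 - gamma(1)^2 = (2.6901)^2 - (1.9883)^2 = 7.23663801 - 3.95333689 = 3.28330112
  phi_hat_1 = [gamma(1) gamma(0) - gamma(1) gamma(2)] / det = [(1.9883)(2.6901) - (1.9883)(1.9883)] / 3.28330112 = 1.39538894 / 3.28330112 = 0.425
  phi_hat_2 = [gamma(0) gamma(2) - gamma(1)^2] / det = [(2.6901)(1.9883) - (1.9883)^2] / 3.28330112 = 1.39538894 / 3.28330112 = 0.425
So phi_hat = [0.4250, 0.4250].
Therefore phi_hat_1 = 0.4250.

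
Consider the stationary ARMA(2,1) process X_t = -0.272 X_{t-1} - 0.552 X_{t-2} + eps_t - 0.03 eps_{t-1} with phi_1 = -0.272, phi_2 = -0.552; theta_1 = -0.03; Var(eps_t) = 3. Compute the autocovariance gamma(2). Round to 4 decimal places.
\gamma(2) = -2.2548

Multiply the model equation by X_{t-k} and take expectations. With theta_0 = psi_0 = 1 and psi_j the MA(infinity) weights, this gives
  gamma(k) - sum_i phi_i gamma(k-i) = c_k,
  c_k = sigma^2 * sum_{j=k..q} theta_j psi_{j-k}   (c_k = 0 for k > q),
using gamma(-m) = gamma(m).
psi-weights needed (psi_j = theta_j + sum_i phi_i psi_{j-i}):
  psi_1 = theta_1 + phi_1 = -0.03 + (-0.272) = -0.302
Right-hand sides:
  c_0 = sigma^2 (1 + theta_1 psi_1) = 3 * (1 + (-0.03)(-0.302)) = 3 * 1.00906 = 3.02718
  c_1 = sigma^2 theta_1 = 3 * (-0.03) = -0.09
  c_2 = 0
Equations for k = 0, 1, 2 (AR order 2, c_2 = 0):
  (E0) gamma(0) = phi_1 gamma(1) + phi_2 gamma(2) + c_0
  (E1) gamma(1) = phi_1 gamma(0) + phi_2 gamma(1) + c_1
  (E2) gamma(2) = phi_1 gamma(1) + phi_2 gamma(0)
From (E1): gamma(1) = A gamma(0) + B with
  A = phi_1 / (1 - phi_2) = -0.272 / 1.552 = -0.175258,   B = c_1 / (1 - phi_2) = -0.09 / 1.552 = -0.05799.
Insert (E2) into (E0): gamma(0) (1 - phi_2^2) = phi_1 (1 + phi_2) gamma(1) + c_0.
  phi_1 (1 + phi_2) = (-0.272)(0.448) = -0.121856,   1 - phi_2^2 = 0.695296.
Replace gamma(1) by A gamma(0) + B and collect gamma(0):
  gamma(0) [0.695296 - (-0.121856)(-0.175258)] = (-0.121856)(-0.05799) + 3.02718
  gamma(0) * 0.67394 = 3.034246
  gamma(0) = 3.034246 / 0.67394 = 4.502251.
  gamma(1) = A gamma(0) + B = (-0.175258)(4.502251) + (-0.05799) = -0.847044.
  gamma(2) = phi_1 gamma(1) + phi_2 gamma(0) = (-0.272)(-0.847044) + (-0.552)(4.502251) = -2.254847.
Therefore gamma(2) = -2.2548 (to 4 decimal places).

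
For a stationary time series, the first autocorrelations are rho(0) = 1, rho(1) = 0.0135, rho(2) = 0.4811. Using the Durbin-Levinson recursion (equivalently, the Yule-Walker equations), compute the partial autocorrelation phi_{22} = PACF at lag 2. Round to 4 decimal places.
\phi_{22} = 0.4810

The PACF at lag k is phi_{kk}, the last component of the solution
to the Yule-Walker system G_k phi = r_k where
  (G_k)_{ij} = rho(|i - j|), (r_k)_i = rho(i), i,j = 1..k.
Equivalently, Durbin-Levinson gives phi_{kk} iteratively:
  phi_{11} = rho(1)
  phi_{kk} = [rho(k) - sum_{j=1..k-1} phi_{k-1,j} rho(k-j)]
            / [1 - sum_{j=1..k-1} phi_{k-1,j} rho(j)],
  phi_{k,j} = phi_{k-1,j} - phi_{kk} phi_{k-1,k-j},  j = 1..k-1.
Step k = 1:
  phi_11 = rho(1) = 0.0135.
Step k = 2:
  phi_22 = [rho(2) - phi_11 rho(1)] / [1 - phi_11 rho(1)] = [0.4811 - (0.0135)(0.0135)] / [1 - (0.0135)(0.0135)]
         = 0.48091775 / 0.99981775 = 0.481.
Therefore phi_{22} = 0.4810.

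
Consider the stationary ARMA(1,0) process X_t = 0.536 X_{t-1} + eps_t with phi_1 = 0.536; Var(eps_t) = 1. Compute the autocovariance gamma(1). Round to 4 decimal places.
\gamma(1) = 0.7521

Multiply the model equation by X_{t-k} and take expectations. With theta_0 = psi_0 = 1 and psi_j the MA(infinity) weights, this gives
  gamma(k) - sum_i phi_i gamma(k-i) = c_k,
  c_k = sigma^2 * sum_{j=k..q} theta_j psi_{j-k}   (c_k = 0 for k > q),
using gamma(-m) = gamma(m).
Pure AR (q = 0): c_0 = sigma^2 = 1, c_k = 0 for k >= 1.
Equations for k = 0 and k = 1 (AR order 1):
  gamma(0) = phi_1 gamma(1) + c_0
  gamma(1) = phi_1 gamma(0) + c_1
Substituting the second into the first: gamma(0) (1 - phi_1^2) = c_0 + phi_1 c_1, so
  gamma(0) = c_0 / (1 - phi_1^2) = 1 / (1 - (0.536)^2) = 1 / 0.712704 = 1.403107.
  gamma(1) = phi_1 gamma(0) = (0.536)(1.403107) = 0.752065.
Therefore gamma(1) = 0.7521 (to 4 decimal places).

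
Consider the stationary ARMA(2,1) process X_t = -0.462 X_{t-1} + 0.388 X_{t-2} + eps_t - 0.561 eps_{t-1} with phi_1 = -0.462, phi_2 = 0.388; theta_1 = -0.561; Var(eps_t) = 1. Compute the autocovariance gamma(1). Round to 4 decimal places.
\gamma(1) = -5.3831

Multiply the model equation by X_{t-k} and take expectations. With theta_0 = psi_0 = 1 and psi_j the MA(infinity) weights, this gives
  gamma(k) - sum_i phi_i gamma(k-i) = c_k,
  c_k = sigma^2 * sum_{j=k..q} theta_j psi_{j-k}   (c_k = 0 for k > q),
using gamma(-m) = gamma(m).
psi-weights needed (psi_j = theta_j + sum_i phi_i psi_{j-i}):
  psi_1 = theta_1 + phi_1 = -0.561 + (-0.462) = -1.023
Right-hand sides:
  c_0 = sigma^2 (1 + theta_1 psi_1) = 1 * (1 + (-0.561)(-1.023)) = 1 * 1.573903 = 1.573903
  c_1 = sigma^2 theta_1 = 1 * (-0.561) = -0.561
  c_2 = 0
Equations for k = 0, 1, 2 (AR order 2, c_2 = 0):
  (E0) gamma(0) = phi_1 gamma(1) + phi_2 gamma(2) + c_0
  (E1) gamma(1) = phi_1 gamma(0) + phi_2 gamma(1) + c_1
  (E2) gamma(2) = phi_1 gamma(1) + phi_2 gamma(0)
From (E1): gamma(1) = A gamma(0) + B with
  A = phi_1 / (1 - phi_2) = -0.462 / 0.612 = -0.754902,   B = c_1 / (1 - phi_2) = -0.561 / 0.612 = -0.916667.
Insert (E2) into (E0): gamma(0) (1 - phi_2^2) = phi_1 (1 + phi_2) gamma(1) + c_0.
  phi_1 (1 + phi_2) = (-0.462)(1.388) = -0.641256,   1 - phi_2^2 = 0.849456.
Replace gamma(1) by A gamma(0) + B and collect gamma(0):
  gamma(0) [0.849456 - (-0.641256)(-0.754902)] = (-0.641256)(-0.916667) + 1.573903
  gamma(0) * 0.365371 = 2.161721
  gamma(0) = 2.161721 / 0.365371 = 5.916516.
  gamma(1) = A gamma(0) + B = (-0.754902)(5.916516) + (-0.916667) = -5.383056.
Therefore gamma(1) = -5.3831 (to 4 decimal places).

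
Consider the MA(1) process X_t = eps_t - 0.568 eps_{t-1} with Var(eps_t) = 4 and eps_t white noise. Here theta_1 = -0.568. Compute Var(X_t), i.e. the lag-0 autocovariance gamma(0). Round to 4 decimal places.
\gamma(0) = 5.2905

For an MA(q) process X_t = eps_t + sum_i theta_i eps_{t-i} with
Var(eps_t) = sigma^2, the variance is
  gamma(0) = sigma^2 * (1 + sum_i theta_i^2).
  sum_i theta_i^2 = (-0.568)^2 = 0.322624.
  gamma(0) = 4 * (1 + 0.322624) = 4 * 1.322624 = 5.290496, which rounds to 5.2905.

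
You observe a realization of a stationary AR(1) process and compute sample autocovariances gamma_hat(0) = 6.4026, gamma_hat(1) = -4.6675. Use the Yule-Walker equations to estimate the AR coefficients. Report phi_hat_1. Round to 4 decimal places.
\hat\phi_{1} = -0.7290

The Yule-Walker equations for an AR(p) process read, in matrix form,
  Gamma_p phi = r_p,   with   (Gamma_p)_{ij} = gamma(|i - j|),
                       (r_p)_i = gamma(i),   i,j = 1..p.
Substitute the sample gammas (Toeplitz matrix and right-hand side of size 1):
  Gamma_p = [[6.4026]]
  r_p     = [-4.6675]
With p = 1 this is the single equation gamma(0) phi_1 = gamma(1):
  phi_hat_1 = gamma(1) / gamma(0) = -4.6675 / 6.4026 = -0.7290.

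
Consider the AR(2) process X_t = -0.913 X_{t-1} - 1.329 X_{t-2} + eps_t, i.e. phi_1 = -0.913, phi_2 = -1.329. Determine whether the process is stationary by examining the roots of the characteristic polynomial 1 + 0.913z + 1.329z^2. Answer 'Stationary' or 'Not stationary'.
\text{Not stationary}

The AR(p) characteristic polynomial is P(z) = 1 + 0.913z + 1.329z^2.
Stationarity requires all roots to lie outside the unit circle, i.e. |z| > 1 for every root.
Set 1 + (0.913) z + (1.329) z^2 = 0, i.e. a z^2 + b z + c = 0 with a = 1.329, b = 0.913, c = 1.
Discriminant D = b^2 - 4ac = (0.913)^2 - 4*(1.329)*1 = 0.833569 - (5.316) = -4.482431.
D < 0, so the roots are the complex-conjugate pair z = (-b +/- i sqrt(-D)) / (2a) = -0.3435 +/- 0.7965i.
For a conjugate pair |z|^2 = z * conj(z) = (product of roots) = c/a = 1/(1.329) = 0.752445, so |z| = sqrt(0.752445) = 0.8674 for both roots.
Moduli of all roots: 0.8674, 0.8674.
All moduli strictly greater than 1? No.
Verdict: Not stationary.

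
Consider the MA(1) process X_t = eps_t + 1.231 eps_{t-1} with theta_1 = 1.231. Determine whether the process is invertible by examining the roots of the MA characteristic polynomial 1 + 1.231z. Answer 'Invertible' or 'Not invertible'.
\text{Not invertible}

The MA(q) characteristic polynomial is P(z) = 1 + 1.231z.
Invertibility requires all roots to lie outside the unit circle, i.e. |z| > 1 for every root.
This is linear in z: 1 + (1.231) z = 0  =>  z = -1/(1.231) = -0.812348,  |z| = 0.812348.
Moduli of all roots: 0.8123.
All moduli strictly greater than 1? No.
Verdict: Not invertible.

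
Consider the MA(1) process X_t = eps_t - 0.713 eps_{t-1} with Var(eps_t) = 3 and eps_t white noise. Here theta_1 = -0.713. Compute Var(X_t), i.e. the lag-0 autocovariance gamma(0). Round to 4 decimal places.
\gamma(0) = 4.5251

For an MA(q) process X_t = eps_t + sum_i theta_i eps_{t-i} with
Var(eps_t) = sigma^2, the variance is
  gamma(0) = sigma^2 * (1 + sum_i theta_i^2).
  sum_i theta_i^2 = (-0.713)^2 = 0.508369.
  gamma(0) = 3 * (1 + 0.508369) = 3 * 1.508369 = 4.525107, which rounds to 4.5251.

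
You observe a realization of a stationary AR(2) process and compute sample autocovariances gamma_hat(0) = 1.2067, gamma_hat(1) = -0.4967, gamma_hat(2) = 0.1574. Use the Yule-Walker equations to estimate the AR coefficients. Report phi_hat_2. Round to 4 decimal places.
\hat\phi_{2} = -0.0469

The Yule-Walker equations for an AR(p) process read, in matrix form,
  Gamma_p phi = r_p,   with   (Gamma_p)_{ij} = gamma(|i - j|),
                       (r_p)_i = gamma(i),   i,j = 1..p.
Substitute the sample gammas (Toeplitz matrix and right-hand side of size 2):
  Gamma_p = [[1.2067, -0.4967], [-0.4967, 1.2067]]
  r_p     = [-0.4967, 0.1574]
Written out:
  1.2067 phi_1 - 0.4967 phi_2 = -0.4967
  -0.4967 phi_1 + 1.2067 phi_2 = 0.1574
Solve by Cramer's rule:
  det = gamma(0)^2 - gamma(1)^2 = (1.2067)^2 - (-0.4967)^2 = 1.45612489 - 0.24671089 = 1.209414
  phi_hat_1 = [gamma(1) gamma(0) - gamma(1) gamma(2)] / det = [(-0.4967)(1.2067) - (-0.4967)(0.1574)] / 1.209414 = -0.52118731 / 1.209414 = -0.4309
  phi_hat_2 = [gamma(0) gamma(2) - gamma(1)^2] / det = [(1.2067)(0.1574) - (-0.4967)^2] / 1.209414 = -0.05677631 / 1.209414 = -0.0469
So phi_hat = [-0.4309, -0.0469].
Therefore phi_hat_2 = -0.0469.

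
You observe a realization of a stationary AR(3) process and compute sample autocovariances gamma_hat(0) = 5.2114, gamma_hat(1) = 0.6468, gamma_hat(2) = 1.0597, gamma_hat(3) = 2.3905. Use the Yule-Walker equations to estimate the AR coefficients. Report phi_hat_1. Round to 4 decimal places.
\hat\phi_{1} = 0.0170

The Yule-Walker equations for an AR(p) process read, in matrix form,
  Gamma_p phi = r_p,   with   (Gamma_p)_{ij} = gamma(|i - j|),
                       (r_p)_i = gamma(i),   i,j = 1..p.
Substitute the sample gammas (Toeplitz matrix and right-hand side of size 3):
  Gamma_p = [[5.2114, 0.6468, 1.0597], [0.6468, 5.2114, 0.6468], [1.0597, 0.6468, 5.2114]]
  r_p     = [0.6468, 1.0597, 2.3905]
Written out (R1..R3):
  (R1) 5.2114 phi_1 + 0.6468 phi_2 + 1.0597 phi_3 = 0.6468
  (R2) 0.6468 phi_1 + 5.2114 phi_2 + 0.6468 phi_3 = 1.0597
  (R3) 1.0597 phi_1 + 0.6468 phi_2 + 5.2114 phi_3 = 2.3905
Gaussian elimination:
  R2 <- R2 - (0.6468/5.2114) R1 = R2 - (0.124113) R1:  5.131124 phi_2 + 0.515278 phi_3 = 0.979424
  R3 <- R3 - (1.0597/5.2114) R1 = R3 - (0.203343) R1:  0.515278 phi_2 + 4.995918 phi_3 = 2.258978
  R3 <- R3 - (0.515278/5.131124) R2 = R3 - (0.100422) R2:  4.944173 phi_3 = 2.160622
Back-substitution:
  phi_hat_3 = 2.160622 / 4.944173 = 0.437004
  phi_hat_2 = (0.979424 - (0.515278)(0.437004)) / 5.131124 = 0.146994
  phi_hat_1 = (0.6468 - (0.6468)(0.146994) - (1.0597)(0.437004)) / 5.2114 = 0.017007
So phi_hat = [0.0170, 0.1470, 0.4370].
Therefore phi_hat_1 = 0.0170.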